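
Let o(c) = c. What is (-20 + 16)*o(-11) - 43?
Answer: 1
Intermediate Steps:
(-20 + 16)*o(-11) - 43 = (-20 + 16)*(-11) - 43 = -4*(-11) - 43 = 44 - 43 = 1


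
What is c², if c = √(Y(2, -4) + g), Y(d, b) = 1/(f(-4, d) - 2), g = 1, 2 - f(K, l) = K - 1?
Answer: 6/5 ≈ 1.2000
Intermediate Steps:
f(K, l) = 3 - K (f(K, l) = 2 - (K - 1) = 2 - (-1 + K) = 2 + (1 - K) = 3 - K)
Y(d, b) = ⅕ (Y(d, b) = 1/((3 - 1*(-4)) - 2) = 1/((3 + 4) - 2) = 1/(7 - 2) = 1/5 = ⅕)
c = √30/5 (c = √(⅕ + 1) = √(6/5) = √30/5 ≈ 1.0954)
c² = (√30/5)² = 6/5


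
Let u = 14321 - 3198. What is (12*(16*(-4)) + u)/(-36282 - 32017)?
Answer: -10355/68299 ≈ -0.15161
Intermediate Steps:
u = 11123
(12*(16*(-4)) + u)/(-36282 - 32017) = (12*(16*(-4)) + 11123)/(-36282 - 32017) = (12*(-64) + 11123)/(-68299) = (-768 + 11123)*(-1/68299) = 10355*(-1/68299) = -10355/68299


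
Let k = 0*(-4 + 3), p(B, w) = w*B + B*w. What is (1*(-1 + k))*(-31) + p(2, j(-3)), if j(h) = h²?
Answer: 67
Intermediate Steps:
p(B, w) = 2*B*w (p(B, w) = B*w + B*w = 2*B*w)
k = 0 (k = 0*(-1) = 0)
(1*(-1 + k))*(-31) + p(2, j(-3)) = (1*(-1 + 0))*(-31) + 2*2*(-3)² = (1*(-1))*(-31) + 2*2*9 = -1*(-31) + 36 = 31 + 36 = 67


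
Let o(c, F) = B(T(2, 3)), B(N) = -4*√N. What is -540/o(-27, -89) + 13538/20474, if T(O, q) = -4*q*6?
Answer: 6769/10237 - 45*I*√2/4 ≈ 0.66123 - 15.91*I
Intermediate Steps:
T(O, q) = -24*q
o(c, F) = -24*I*√2 (o(c, F) = -4*6*I*√2 = -24*I*√2)
-540/o(-27, -89) + 13538/20474 = -540*I*√2/48 + 13538/20474 = -45*I*√2/4 + 13538*(1/20474) = -45*I*√2/4 + 6769/10237 = 6769/10237 - 45*I*√2/4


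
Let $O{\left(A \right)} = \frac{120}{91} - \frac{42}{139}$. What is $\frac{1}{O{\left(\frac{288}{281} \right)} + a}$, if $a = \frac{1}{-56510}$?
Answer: $\frac{714794990}{726592931} \approx 0.98376$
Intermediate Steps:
$O{\left(A \right)} = \frac{12858}{12649}$ ($O{\left(A \right)} = 120 \cdot \frac{1}{91} - \frac{42}{139} = \frac{120}{91} - \frac{42}{139} = \frac{12858}{12649}$)
$a = - \frac{1}{56510} \approx -1.7696 \cdot 10^{-5}$
$\frac{1}{O{\left(\frac{288}{281} \right)} + a} = \frac{1}{\frac{12858}{12649} - \frac{1}{56510}} = \frac{1}{\frac{726592931}{714794990}} = \frac{714794990}{726592931}$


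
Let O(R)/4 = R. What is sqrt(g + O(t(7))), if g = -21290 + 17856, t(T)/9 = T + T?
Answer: I*sqrt(2930) ≈ 54.129*I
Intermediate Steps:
t(T) = 18*T (t(T) = 9*(T + T) = 9*(2*T) = 18*T)
O(R) = 4*R
g = -3434
sqrt(g + O(t(7))) = sqrt(-3434 + 4*(18*7)) = sqrt(-3434 + 4*126) = sqrt(-3434 + 504) = sqrt(-2930) = I*sqrt(2930)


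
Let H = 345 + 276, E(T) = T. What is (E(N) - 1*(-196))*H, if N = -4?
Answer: 119232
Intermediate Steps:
H = 621
(E(N) - 1*(-196))*H = (-4 - 1*(-196))*621 = (-4 + 196)*621 = 192*621 = 119232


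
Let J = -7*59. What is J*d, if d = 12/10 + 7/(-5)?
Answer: 413/5 ≈ 82.600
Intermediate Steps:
d = -⅕ (d = 12*(⅒) + 7*(-⅕) = 6/5 - 7/5 = -⅕ ≈ -0.20000)
J = -413
J*d = -413*(-⅕) = 413/5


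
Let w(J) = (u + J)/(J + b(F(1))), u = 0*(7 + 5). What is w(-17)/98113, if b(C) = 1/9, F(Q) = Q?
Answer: 153/14913176 ≈ 1.0259e-5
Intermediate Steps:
u = 0 (u = 0*12 = 0)
b(C) = 1/9 (b(C) = 1*(1/9) = 1/9)
w(J) = J/(1/9 + J) (w(J) = (0 + J)/(J + 1/9) = J/(1/9 + J))
w(-17)/98113 = (9*(-17)/(1 + 9*(-17)))/98113 = (9*(-17)/(1 - 153))*(1/98113) = (9*(-17)/(-152))*(1/98113) = (9*(-17)*(-1/152))*(1/98113) = (153/152)*(1/98113) = 153/14913176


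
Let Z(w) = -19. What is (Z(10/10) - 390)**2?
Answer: 167281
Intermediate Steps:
(Z(10/10) - 390)**2 = (-19 - 390)**2 = (-409)**2 = 167281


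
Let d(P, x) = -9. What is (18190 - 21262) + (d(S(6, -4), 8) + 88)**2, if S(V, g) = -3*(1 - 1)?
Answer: 3169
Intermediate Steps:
S(V, g) = 0 (S(V, g) = -3*0 = 0)
(18190 - 21262) + (d(S(6, -4), 8) + 88)**2 = (18190 - 21262) + (-9 + 88)**2 = -3072 + 79**2 = -3072 + 6241 = 3169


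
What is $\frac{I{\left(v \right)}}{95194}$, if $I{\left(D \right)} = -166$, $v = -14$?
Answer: $- \frac{83}{47597} \approx -0.0017438$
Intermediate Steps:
$\frac{I{\left(v \right)}}{95194} = - \frac{166}{95194} = \left(-166\right) \frac{1}{95194} = - \frac{83}{47597}$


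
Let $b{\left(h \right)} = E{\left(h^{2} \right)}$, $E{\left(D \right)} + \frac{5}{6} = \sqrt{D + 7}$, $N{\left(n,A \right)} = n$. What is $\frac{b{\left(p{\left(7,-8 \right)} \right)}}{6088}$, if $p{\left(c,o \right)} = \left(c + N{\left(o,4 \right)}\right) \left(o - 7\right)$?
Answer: $- \frac{5}{36528} + \frac{\sqrt{58}}{3044} \approx 0.002365$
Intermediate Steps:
$p{\left(c,o \right)} = \left(-7 + o\right) \left(c + o\right)$ ($p{\left(c,o \right)} = \left(c + o\right) \left(o - 7\right) = \left(c + o\right) \left(-7 + o\right) = \left(-7 + o\right) \left(c + o\right)$)
$E{\left(D \right)} = - \frac{5}{6} + \sqrt{7 + D}$ ($E{\left(D \right)} = - \frac{5}{6} + \sqrt{D + 7} = - \frac{5}{6} + \sqrt{7 + D}$)
$b{\left(h \right)} = - \frac{5}{6} + \sqrt{7 + h^{2}}$
$\frac{b{\left(p{\left(7,-8 \right)} \right)}}{6088} = \frac{- \frac{5}{6} + \sqrt{7 + \left(\left(-8\right)^{2} - 49 - -56 + 7 \left(-8\right)\right)^{2}}}{6088} = \left(- \frac{5}{6} + \sqrt{7 + \left(64 - 49 + 56 - 56\right)^{2}}\right) \frac{1}{6088} = \left(- \frac{5}{6} + \sqrt{7 + 15^{2}}\right) \frac{1}{6088} = \left(- \frac{5}{6} + \sqrt{7 + 225}\right) \frac{1}{6088} = \left(- \frac{5}{6} + \sqrt{232}\right) \frac{1}{6088} = \left(- \frac{5}{6} + 2 \sqrt{58}\right) \frac{1}{6088} = - \frac{5}{36528} + \frac{\sqrt{58}}{3044}$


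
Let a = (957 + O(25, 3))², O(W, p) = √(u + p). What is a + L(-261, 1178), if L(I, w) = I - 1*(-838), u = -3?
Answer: 916426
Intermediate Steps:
L(I, w) = 838 + I (L(I, w) = I + 838 = 838 + I)
O(W, p) = √(-3 + p)
a = 915849 (a = (957 + √(-3 + 3))² = (957 + √0)² = (957 + 0)² = 957² = 915849)
a + L(-261, 1178) = 915849 + (838 - 261) = 915849 + 577 = 916426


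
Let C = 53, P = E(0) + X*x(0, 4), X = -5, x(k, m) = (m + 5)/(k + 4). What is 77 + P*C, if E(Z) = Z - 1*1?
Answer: -2289/4 ≈ -572.25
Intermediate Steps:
x(k, m) = (5 + m)/(4 + k)
E(Z) = -1 + Z (E(Z) = Z - 1 = -1 + Z)
P = -49/4 (P = (-1 + 0) - 5*(5 + 4)/(4 + 0) = -1 - 5*9/4 = -1 - 45/4 = -49/4 ≈ -12.250)
77 + P*C = 77 - 49/4*53 = 77 - 2597/4 = -2289/4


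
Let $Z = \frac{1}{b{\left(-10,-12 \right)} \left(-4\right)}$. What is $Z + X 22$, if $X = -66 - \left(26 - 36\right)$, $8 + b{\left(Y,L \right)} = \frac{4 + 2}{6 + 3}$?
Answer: $- \frac{108413}{88} \approx -1232.0$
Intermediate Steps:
$b{\left(Y,L \right)} = - \frac{22}{3}$ ($b{\left(Y,L \right)} = -8 + \frac{4 + 2}{6 + 3} = -8 + \frac{6}{9} = -8 + 6 \cdot \frac{1}{9} = -8 + \frac{2}{3} = - \frac{22}{3}$)
$X = -56$ ($X = -66 - -10 = -66 + 10 = -56$)
$Z = \frac{3}{88}$ ($Z = \frac{1}{\left(- \frac{22}{3}\right) \left(-4\right)} = \left(- \frac{3}{22}\right) \left(- \frac{1}{4}\right) = \frac{3}{88} \approx 0.034091$)
$Z + X 22 = \frac{3}{88} - 1232 = - \frac{108413}{88}$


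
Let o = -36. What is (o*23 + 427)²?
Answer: 160801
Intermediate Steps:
(o*23 + 427)² = (-36*23 + 427)² = (-828 + 427)² = (-401)² = 160801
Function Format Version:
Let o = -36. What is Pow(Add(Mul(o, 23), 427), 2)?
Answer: 160801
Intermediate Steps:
Pow(Add(Mul(o, 23), 427), 2) = Pow(Add(Mul(-36, 23), 427), 2) = Pow(Add(-828, 427), 2) = Pow(-401, 2) = 160801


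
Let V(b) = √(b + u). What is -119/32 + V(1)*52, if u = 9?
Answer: -119/32 + 52*√10 ≈ 160.72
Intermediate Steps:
V(b) = √(9 + b) (V(b) = √(b + 9) = √(9 + b))
-119/32 + V(1)*52 = -119/32 + √(9 + 1)*52 = -119*1/32 + √10*52 = -119/32 + 52*√10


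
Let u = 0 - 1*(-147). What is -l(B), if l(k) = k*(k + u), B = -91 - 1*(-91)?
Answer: 0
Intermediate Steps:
B = 0 (B = -91 + 91 = 0)
u = 147 (u = 0 + 147 = 147)
l(k) = k*(147 + k) (l(k) = k*(k + 147) = k*(147 + k))
-l(B) = -0*(147 + 0) = -0*147 = -1*0 = 0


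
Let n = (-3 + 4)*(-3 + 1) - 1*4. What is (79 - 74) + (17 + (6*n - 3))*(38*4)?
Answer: -3339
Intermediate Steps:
n = -6 (n = 1*(-2) - 4 = -2 - 4 = -6)
(79 - 74) + (17 + (6*n - 3))*(38*4) = (79 - 74) + (17 + (6*(-6) - 3))*(38*4) = 5 + (17 + (-36 - 3))*152 = 5 + (17 - 39)*152 = 5 - 22*152 = 5 - 3344 = -3339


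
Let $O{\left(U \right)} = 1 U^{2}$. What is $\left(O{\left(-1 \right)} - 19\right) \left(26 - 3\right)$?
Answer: $-414$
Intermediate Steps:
$O{\left(U \right)} = U^{2}$
$\left(O{\left(-1 \right)} - 19\right) \left(26 - 3\right) = \left(\left(-1\right)^{2} - 19\right) \left(26 - 3\right) = \left(1 - 19\right) \left(26 - 3\right) = \left(-18\right) 23 = -414$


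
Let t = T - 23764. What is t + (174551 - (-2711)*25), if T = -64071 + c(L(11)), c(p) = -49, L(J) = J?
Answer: 154442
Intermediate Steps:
T = -64120 (T = -64071 - 49 = -64120)
t = -87884 (t = -64120 - 23764 = -87884)
t + (174551 - (-2711)*25) = -87884 + (174551 - (-2711)*25) = -87884 + (174551 - 1*(-67775)) = -87884 + (174551 + 67775) = -87884 + 242326 = 154442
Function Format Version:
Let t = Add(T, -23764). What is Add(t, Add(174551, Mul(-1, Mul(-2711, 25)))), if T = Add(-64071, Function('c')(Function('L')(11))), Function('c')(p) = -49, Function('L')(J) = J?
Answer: 154442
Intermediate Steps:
T = -64120 (T = Add(-64071, -49) = -64120)
t = -87884 (t = Add(-64120, -23764) = -87884)
Add(t, Add(174551, Mul(-1, Mul(-2711, 25)))) = Add(-87884, Add(174551, Mul(-1, Mul(-2711, 25)))) = Add(-87884, Add(174551, Mul(-1, -67775))) = Add(-87884, Add(174551, 67775)) = Add(-87884, 242326) = 154442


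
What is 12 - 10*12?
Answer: -108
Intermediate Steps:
12 - 10*12 = 12 - 120 = -108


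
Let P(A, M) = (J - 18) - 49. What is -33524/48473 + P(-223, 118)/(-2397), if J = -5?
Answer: -25622324/38729927 ≈ -0.66156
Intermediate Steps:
P(A, M) = -72 (P(A, M) = (-5 - 18) - 49 = -23 - 49 = -72)
-33524/48473 + P(-223, 118)/(-2397) = -33524/48473 - 72/(-2397) = -33524*1/48473 - 72*(-1/2397) = -33524/48473 + 24/799 = -25622324/38729927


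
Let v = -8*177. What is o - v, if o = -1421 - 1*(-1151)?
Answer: 1146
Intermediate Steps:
o = -270 (o = -1421 + 1151 = -270)
v = -1416
o - v = -270 - 1*(-1416) = -270 + 1416 = 1146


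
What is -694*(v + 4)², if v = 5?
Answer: -56214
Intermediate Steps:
-694*(v + 4)² = -694*(5 + 4)² = -694*9² = -694*81 = -56214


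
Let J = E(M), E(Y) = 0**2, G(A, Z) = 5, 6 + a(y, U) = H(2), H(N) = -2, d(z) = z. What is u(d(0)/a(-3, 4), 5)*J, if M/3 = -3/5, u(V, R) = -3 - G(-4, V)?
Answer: 0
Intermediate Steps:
a(y, U) = -8 (a(y, U) = -6 - 2 = -8)
u(V, R) = -8 (u(V, R) = -3 - 1*5 = -3 - 5 = -8)
M = -9/5 (M = 3*(-3/5) = -9/5 ≈ -1.8000)
E(Y) = 0
J = 0
u(d(0)/a(-3, 4), 5)*J = -8*0 = 0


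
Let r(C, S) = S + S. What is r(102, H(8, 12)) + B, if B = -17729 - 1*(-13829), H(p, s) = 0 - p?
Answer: -3916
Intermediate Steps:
H(p, s) = -p
r(C, S) = 2*S
B = -3900 (B = -17729 + 13829 = -3900)
r(102, H(8, 12)) + B = 2*(-1*8) - 3900 = 2*(-8) - 3900 = -16 - 3900 = -3916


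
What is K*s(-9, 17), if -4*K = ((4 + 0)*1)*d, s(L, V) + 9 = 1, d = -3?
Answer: -24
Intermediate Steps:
s(L, V) = -8 (s(L, V) = -9 + 1 = -8)
K = 3 (K = -(4 + 0)*1*(-3)/4 = -4*1*(-3)/4 = -(-3) = -¼*(-12) = 3)
K*s(-9, 17) = 3*(-8) = -24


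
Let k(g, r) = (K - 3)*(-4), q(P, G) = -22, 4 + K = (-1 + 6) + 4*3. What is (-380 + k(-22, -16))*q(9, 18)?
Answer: 9240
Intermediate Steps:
K = 13 (K = -4 + ((-1 + 6) + 4*3) = -4 + (5 + 12) = -4 + 17 = 13)
k(g, r) = -40 (k(g, r) = (13 - 3)*(-4) = 10*(-4) = -40)
(-380 + k(-22, -16))*q(9, 18) = (-380 - 40)*(-22) = -420*(-22) = 9240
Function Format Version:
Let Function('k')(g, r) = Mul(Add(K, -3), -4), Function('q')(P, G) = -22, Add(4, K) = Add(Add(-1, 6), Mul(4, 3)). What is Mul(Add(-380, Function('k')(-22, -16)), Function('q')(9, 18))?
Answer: 9240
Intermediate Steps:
K = 13 (K = Add(-4, Add(Add(-1, 6), Mul(4, 3))) = Add(-4, Add(5, 12)) = Add(-4, 17) = 13)
Function('k')(g, r) = -40 (Function('k')(g, r) = Mul(Add(13, -3), -4) = Mul(10, -4) = -40)
Mul(Add(-380, Function('k')(-22, -16)), Function('q')(9, 18)) = Mul(Add(-380, -40), -22) = Mul(-420, -22) = 9240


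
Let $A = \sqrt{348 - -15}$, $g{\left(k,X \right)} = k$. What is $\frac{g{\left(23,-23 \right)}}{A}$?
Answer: $\frac{23 \sqrt{3}}{33} \approx 1.2072$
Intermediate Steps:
$A = 11 \sqrt{3}$ ($A = \sqrt{348 + \left(-170 + 185\right)} = \sqrt{348 + 15} = \sqrt{363} = 11 \sqrt{3} \approx 19.053$)
$\frac{g{\left(23,-23 \right)}}{A} = \frac{23}{11 \sqrt{3}} = 23 \frac{\sqrt{3}}{33} = \frac{23 \sqrt{3}}{33}$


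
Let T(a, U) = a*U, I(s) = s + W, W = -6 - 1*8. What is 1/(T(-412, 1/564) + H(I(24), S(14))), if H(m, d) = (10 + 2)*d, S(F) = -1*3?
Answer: -141/5179 ≈ -0.027225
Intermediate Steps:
W = -14 (W = -6 - 8 = -14)
S(F) = -3
I(s) = -14 + s (I(s) = s - 14 = -14 + s)
H(m, d) = 12*d
T(a, U) = U*a
1/(T(-412, 1/564) + H(I(24), S(14))) = 1/(-412/564 + 12*(-3)) = 1/((1/564)*(-412) - 36) = 1/(-103/141 - 36) = 1/(-5179/141) = -141/5179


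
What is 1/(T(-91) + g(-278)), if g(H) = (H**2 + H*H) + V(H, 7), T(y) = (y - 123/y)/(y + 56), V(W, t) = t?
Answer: 3185/492329533 ≈ 6.4692e-6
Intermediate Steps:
T(y) = (y - 123/y)/(56 + y)
g(H) = 7 + 2*H**2 (g(H) = (H**2 + H*H) + 7 = (H**2 + H**2) + 7 = 2*H**2 + 7 = 7 + 2*H**2)
1/(T(-91) + g(-278)) = 1/((-123 + (-91)**2)/((-91)*(56 - 91)) + (7 + 2*(-278)**2)) = 1/(-1/91*(-123 + 8281)/(-35) + (7 + 2*77284)) = 1/(-1/91*(-1/35)*8158 + (7 + 154568)) = 1/(8158/3185 + 154575) = 1/(492329533/3185) = 3185/492329533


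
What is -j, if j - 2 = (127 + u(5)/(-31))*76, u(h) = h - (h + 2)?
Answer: -299426/31 ≈ -9658.9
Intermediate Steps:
u(h) = -2 (u(h) = h - (2 + h) = h + (-2 - h) = -2)
j = 299426/31 (j = 2 + (127 - 2/(-31))*76 = 2 + (127 - 2*(-1/31))*76 = 2 + (127 + 2/31)*76 = 2 + (3939/31)*76 = 2 + 299364/31 = 299426/31 ≈ 9658.9)
-j = -1*299426/31 = -299426/31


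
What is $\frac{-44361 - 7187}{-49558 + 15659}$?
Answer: $\frac{51548}{33899} \approx 1.5206$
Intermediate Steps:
$\frac{-44361 - 7187}{-49558 + 15659} = - \frac{51548}{-33899} = \left(-51548\right) \left(- \frac{1}{33899}\right) = \frac{51548}{33899}$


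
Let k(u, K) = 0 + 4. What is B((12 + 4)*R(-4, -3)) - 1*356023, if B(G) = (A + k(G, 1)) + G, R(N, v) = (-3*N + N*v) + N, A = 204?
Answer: -355495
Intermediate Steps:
k(u, K) = 4
R(N, v) = -2*N + N*v
B(G) = 208 + G (B(G) = (204 + 4) + G = 208 + G)
B((12 + 4)*R(-4, -3)) - 1*356023 = (208 + (12 + 4)*(-4*(-2 - 3))) - 1*356023 = (208 + 16*(-4*(-5))) - 356023 = (208 + 16*20) - 356023 = (208 + 320) - 356023 = 528 - 356023 = -355495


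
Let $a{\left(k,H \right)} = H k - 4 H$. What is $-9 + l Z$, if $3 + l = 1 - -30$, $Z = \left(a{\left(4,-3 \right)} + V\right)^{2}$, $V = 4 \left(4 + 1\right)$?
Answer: $11191$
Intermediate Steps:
$a{\left(k,H \right)} = - 4 H + H k$
$V = 20$ ($V = 4 \cdot 5 = 20$)
$Z = 400$ ($Z = \left(- 3 \left(-4 + 4\right) + 20\right)^{2} = \left(\left(-3\right) 0 + 20\right)^{2} = \left(0 + 20\right)^{2} = 20^{2} = 400$)
$l = 28$ ($l = -3 + \left(1 - -30\right) = -3 + \left(1 + 30\right) = -3 + 31 = 28$)
$-9 + l Z = -9 + 28 \cdot 400 = -9 + 11200 = 11191$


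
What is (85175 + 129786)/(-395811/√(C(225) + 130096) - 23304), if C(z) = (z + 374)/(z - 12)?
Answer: -3559413746040712/385021696315461 + 727213063*√5902453011/128340565438487 ≈ -8.8094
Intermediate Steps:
C(z) = (374 + z)/(-12 + z)
(85175 + 129786)/(-395811/√(C(225) + 130096) - 23304) = (85175 + 129786)/(-395811/√((374 + 225)/(-12 + 225) + 130096) - 23304) = 214961/(-395811/√(599/213 + 130096) - 23304) = 214961/(-395811*√5902453011/27711047 - 23304) = 214961/(-30447*√5902453011/2131619 - 23304) = 214961/(-23304 - 30447*√5902453011/2131619)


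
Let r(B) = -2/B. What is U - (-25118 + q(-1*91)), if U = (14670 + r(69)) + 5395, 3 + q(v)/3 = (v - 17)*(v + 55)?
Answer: 2313430/69 ≈ 33528.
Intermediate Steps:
q(v) = -9 + 3*(-17 + v)*(55 + v) (q(v) = -9 + 3*((v - 17)*(v + 55)) = -9 + 3*((-17 + v)*(55 + v)) = -9 + 3*(-17 + v)*(55 + v))
U = 1384483/69 (U = (14670 - 2/69) + 5395 = 1012228/69 + 5395 = 1384483/69 ≈ 20065.)
U - (-25118 + q(-1*91)) = 1384483/69 - (-25118 + (-2814 + 3*(-1*91)² + 114*(-1*91))) = 1384483/69 - (-25118 + (-2814 + 3*(-91)² + 114*(-91))) = 1384483/69 - (-25118 + (-2814 + 3*8281 - 10374)) = 1384483/69 - (-25118 + (-2814 + 24843 - 10374)) = 1384483/69 - (-25118 + 11655) = 1384483/69 - 1*(-13463) = 1384483/69 + 13463 = 2313430/69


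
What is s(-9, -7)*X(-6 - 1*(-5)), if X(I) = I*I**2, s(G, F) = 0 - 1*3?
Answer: 3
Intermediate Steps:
s(G, F) = -3 (s(G, F) = 0 - 3 = -3)
X(I) = I**3
s(-9, -7)*X(-6 - 1*(-5)) = -3*(-6 - 1*(-5))**3 = -3*(-6 + 5)**3 = -3*(-1)**3 = -3*(-1) = 3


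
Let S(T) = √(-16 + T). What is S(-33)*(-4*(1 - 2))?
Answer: 28*I ≈ 28.0*I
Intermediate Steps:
S(-33)*(-4*(1 - 2)) = √(-16 - 33)*(-4*(1 - 2)) = √(-49)*(-4*(-1)) = (7*I)*4 = 28*I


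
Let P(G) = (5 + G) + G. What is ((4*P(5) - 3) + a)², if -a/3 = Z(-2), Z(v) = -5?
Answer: 5184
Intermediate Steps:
a = 15 (a = -3*(-5) = 15)
P(G) = 5 + 2*G
((4*P(5) - 3) + a)² = ((4*(5 + 2*5) - 3) + 15)² = ((4*(5 + 10) - 3) + 15)² = ((4*15 - 3) + 15)² = ((60 - 3) + 15)² = (57 + 15)² = 72² = 5184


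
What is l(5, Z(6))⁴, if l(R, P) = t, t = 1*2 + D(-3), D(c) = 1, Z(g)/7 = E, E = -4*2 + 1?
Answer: 81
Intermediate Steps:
E = -7 (E = -8 + 1 = -7)
Z(g) = -49 (Z(g) = 7*(-7) = -49)
t = 3 (t = 1*2 + 1 = 2 + 1 = 3)
l(R, P) = 3
l(5, Z(6))⁴ = 3⁴ = 81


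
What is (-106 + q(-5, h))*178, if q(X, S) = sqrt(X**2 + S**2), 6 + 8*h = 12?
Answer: -18868 + 89*sqrt(409)/2 ≈ -17968.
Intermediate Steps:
h = 3/4 (h = -3/4 + (1/8)*12 = -3/4 + 3/2 = 3/4 ≈ 0.75000)
q(X, S) = sqrt(S**2 + X**2)
(-106 + q(-5, h))*178 = (-106 + sqrt((3/4)**2 + (-5)**2))*178 = (-106 + sqrt(9/16 + 25))*178 = (-106 + sqrt(409/16))*178 = (-106 + sqrt(409)/4)*178 = -18868 + 89*sqrt(409)/2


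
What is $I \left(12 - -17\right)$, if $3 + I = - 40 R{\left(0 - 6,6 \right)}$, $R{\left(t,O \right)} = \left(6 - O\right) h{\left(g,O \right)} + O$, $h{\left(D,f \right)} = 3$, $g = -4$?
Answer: $-7047$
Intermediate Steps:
$R{\left(t,O \right)} = 18 - 2 O$ ($R{\left(t,O \right)} = \left(6 - O\right) 3 + O = \left(18 - 3 O\right) + O = 18 - 2 O$)
$I = -243$ ($I = -3 - 40 \left(18 - 12\right) = -3 - 240 = -243$)
$I \left(12 - -17\right) = - 243 \left(12 - -17\right) = - 243 \left(12 + 17\right) = \left(-243\right) 29 = -7047$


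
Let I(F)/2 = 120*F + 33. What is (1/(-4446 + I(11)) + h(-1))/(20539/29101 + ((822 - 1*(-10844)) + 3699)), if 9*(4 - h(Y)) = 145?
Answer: -1839852523/2334161648880 ≈ -0.00078823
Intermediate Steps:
h(Y) = -109/9 (h(Y) = 4 - 1/9*145 = 4 - 145/9 = -109/9)
I(F) = 66 + 240*F (I(F) = 2*(120*F + 33) = 2*(33 + 120*F) = 66 + 240*F)
(1/(-4446 + I(11)) + h(-1))/(20539/29101 + ((822 - 1*(-10844)) + 3699)) = (1/(-4446 + (66 + 240*11)) - 109/9)/(20539/29101 + ((822 - 1*(-10844)) + 3699)) = (1/(-4446 + (66 + 2640)) - 109/9)/(20539*(1/29101) + ((822 + 10844) + 3699)) = (1/(-4446 + 2706) - 109/9)/(20539/29101 + (11666 + 3699)) = (1/(-1740) - 109/9)/(20539/29101 + 15365) = (-1/1740 - 109/9)/(447157404/29101) = -63223/5220*29101/447157404 = -1839852523/2334161648880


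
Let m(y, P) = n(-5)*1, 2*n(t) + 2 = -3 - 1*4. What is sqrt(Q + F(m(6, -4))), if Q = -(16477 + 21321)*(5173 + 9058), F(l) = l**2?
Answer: I*sqrt(2151613271)/2 ≈ 23193.0*I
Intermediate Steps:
n(t) = -9/2 (n(t) = -1 + (-3 - 1*4)/2 = -1 + (-3 - 4)/2 = -1 + (1/2)*(-7) = -1 - 7/2 = -9/2)
m(y, P) = -9/2 (m(y, P) = -9/2*1 = -9/2)
Q = -537903338 (Q = -37798*14231 = -1*537903338 = -537903338)
sqrt(Q + F(m(6, -4))) = sqrt(-537903338 + (-9/2)**2) = sqrt(-537903338 + 81/4) = sqrt(-2151613271/4) = I*sqrt(2151613271)/2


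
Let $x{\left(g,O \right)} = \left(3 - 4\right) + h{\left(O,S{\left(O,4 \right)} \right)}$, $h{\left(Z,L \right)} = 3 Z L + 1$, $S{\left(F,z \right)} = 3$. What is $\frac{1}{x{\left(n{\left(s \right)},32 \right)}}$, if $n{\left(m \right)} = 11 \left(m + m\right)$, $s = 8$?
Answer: $\frac{1}{288} \approx 0.0034722$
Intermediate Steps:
$n{\left(m \right)} = 22 m$ ($n{\left(m \right)} = 11 \cdot 2 m = 22 m$)
$h{\left(Z,L \right)} = 1 + 3 L Z$ ($h{\left(Z,L \right)} = 3 L Z + 1 = 1 + 3 L Z$)
$x{\left(g,O \right)} = 9 O$ ($x{\left(g,O \right)} = \left(3 - 4\right) + \left(1 + 3 \cdot 3 O\right) = -1 + \left(1 + 9 O\right) = 9 O$)
$\frac{1}{x{\left(n{\left(s \right)},32 \right)}} = \frac{1}{9 \cdot 32} = \frac{1}{288}$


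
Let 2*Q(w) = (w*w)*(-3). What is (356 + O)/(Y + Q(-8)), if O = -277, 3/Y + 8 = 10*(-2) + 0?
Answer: -2212/2691 ≈ -0.82200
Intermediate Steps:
Q(w) = -3*w²/2 (Q(w) = ((w*w)*(-3))/2 = (w²*(-3))/2 = (-3*w²)/2 = -3*w²/2)
Y = -3/28 (Y = 3/(-8 + (10*(-2) + 0)) = 3/(-8 + (-20 + 0)) = 3/(-8 - 20) = 3/(-28) = 3*(-1/28) = -3/28 ≈ -0.10714)
(356 + O)/(Y + Q(-8)) = (356 - 277)/(-3/28 - 3/2*(-8)²) = 79/(-3/28 - 3/2*64) = 79/(-3/28 - 96) = 79/(-2691/28) = 79*(-28/2691) = -2212/2691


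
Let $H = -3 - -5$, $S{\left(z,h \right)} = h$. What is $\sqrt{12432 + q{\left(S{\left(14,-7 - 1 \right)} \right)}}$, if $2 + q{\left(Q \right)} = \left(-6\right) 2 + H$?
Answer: $6 \sqrt{345} \approx 111.45$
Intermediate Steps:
$H = 2$ ($H = -3 + 5 = 2$)
$q{\left(Q \right)} = -12$ ($q{\left(Q \right)} = -2 + \left(\left(-6\right) 2 + 2\right) = -2 + \left(-12 + 2\right) = -2 - 10 = -12$)
$\sqrt{12432 + q{\left(S{\left(14,-7 - 1 \right)} \right)}} = \sqrt{12432 - 12} = \sqrt{12420} = 6 \sqrt{345}$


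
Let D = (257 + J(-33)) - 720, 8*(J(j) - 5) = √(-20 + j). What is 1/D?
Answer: -29312/13424949 - 8*I*√53/13424949 ≈ -0.0021834 - 4.3383e-6*I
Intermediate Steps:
J(j) = 5 + √(-20 + j)/8
D = -458 + I*√53/8 (D = (257 + (5 + √(-20 - 33)/8)) - 720 = (257 + (5 + √(-53)/8)) - 720 = (257 + (5 + (I*√53)/8)) - 720 = (257 + (5 + I*√53/8)) - 720 = (262 + I*√53/8) - 720 = -458 + I*√53/8 ≈ -458.0 + 0.91001*I)
1/D = 1/(-458 + I*√53/8)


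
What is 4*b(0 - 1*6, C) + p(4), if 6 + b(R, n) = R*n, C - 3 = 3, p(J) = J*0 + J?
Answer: -164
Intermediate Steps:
p(J) = J (p(J) = 0 + J = J)
C = 6 (C = 3 + 3 = 6)
b(R, n) = -6 + R*n
4*b(0 - 1*6, C) + p(4) = 4*(-6 + (0 - 1*6)*6) + 4 = 4*(-6 + (0 - 6)*6) + 4 = 4*(-6 - 6*6) + 4 = 4*(-6 - 36) + 4 = 4*(-42) + 4 = -168 + 4 = -164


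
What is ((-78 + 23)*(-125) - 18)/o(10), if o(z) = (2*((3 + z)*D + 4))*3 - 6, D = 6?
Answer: 6857/486 ≈ 14.109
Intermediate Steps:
o(z) = 126 + 36*z (o(z) = (2*((3 + z)*6 + 4))*3 - 6 = (2*((18 + 6*z) + 4))*3 - 6 = (2*(22 + 6*z))*3 - 6 = (44 + 12*z)*3 - 6 = (132 + 36*z) - 6 = 126 + 36*z)
((-78 + 23)*(-125) - 18)/o(10) = ((-78 + 23)*(-125) - 18)/(126 + 36*10) = (-55*(-125) - 18)/(126 + 360) = (6875 - 18)/486 = 6857*(1/486) = 6857/486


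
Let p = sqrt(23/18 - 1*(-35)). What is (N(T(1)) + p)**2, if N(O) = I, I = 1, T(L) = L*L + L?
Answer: (6 + sqrt(1306))**2/36 ≈ 49.324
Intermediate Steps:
T(L) = L + L**2 (T(L) = L**2 + L = L + L**2)
N(O) = 1
p = sqrt(1306)/6 (p = sqrt(23*(1/18) + 35) = sqrt(23/18 + 35) = sqrt(653/18) = sqrt(1306)/6 ≈ 6.0231)
(N(T(1)) + p)**2 = (1 + sqrt(1306)/6)**2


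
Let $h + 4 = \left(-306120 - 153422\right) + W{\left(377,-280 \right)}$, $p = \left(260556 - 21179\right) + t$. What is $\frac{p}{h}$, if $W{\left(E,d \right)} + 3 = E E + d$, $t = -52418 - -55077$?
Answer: $- \frac{60509}{79425} \approx -0.76184$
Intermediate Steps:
$t = 2659$ ($t = -52418 + 55077 = 2659$)
$W{\left(E,d \right)} = -3 + d + E^{2}$ ($W{\left(E,d \right)} = -3 + \left(E E + d\right) = -3 + \left(E^{2} + d\right) = -3 + \left(d + E^{2}\right) = -3 + d + E^{2}$)
$p = 242036$ ($p = \left(260556 - 21179\right) + 2659 = 239377 + 2659 = 242036$)
$h = -317700$ ($h = -4 - 317696 = -317700$)
$\frac{p}{h} = \frac{242036}{-317700} = 242036 \left(- \frac{1}{317700}\right) = - \frac{60509}{79425}$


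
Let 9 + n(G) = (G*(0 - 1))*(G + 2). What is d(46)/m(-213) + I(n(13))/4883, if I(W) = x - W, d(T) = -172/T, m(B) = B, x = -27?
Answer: 1287061/23921817 ≈ 0.053803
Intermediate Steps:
n(G) = -9 - G*(2 + G) (n(G) = -9 + (G*(0 - 1))*(G + 2) = -9 + (G*(-1))*(2 + G) = -9 + (-G)*(2 + G) = -9 - G*(2 + G))
I(W) = -27 - W
d(46)/m(-213) + I(n(13))/4883 = -172/46/(-213) + (-27 - (-9 - 1*13**2 - 2*13))/4883 = -172*1/46*(-1/213) + (-27 - (-9 - 1*169 - 26))*(1/4883) = -86/23*(-1/213) + (-27 - (-9 - 169 - 26))*(1/4883) = 86/4899 + (-27 - 1*(-204))*(1/4883) = 86/4899 + (-27 + 204)*(1/4883) = 86/4899 + 177*(1/4883) = 86/4899 + 177/4883 = 1287061/23921817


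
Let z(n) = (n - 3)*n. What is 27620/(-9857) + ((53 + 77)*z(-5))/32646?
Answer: -425213060/160895811 ≈ -2.6428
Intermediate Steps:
z(n) = n*(-3 + n) (z(n) = (-3 + n)*n = n*(-3 + n))
27620/(-9857) + ((53 + 77)*z(-5))/32646 = 27620/(-9857) + ((53 + 77)*(-5*(-3 - 5)))/32646 = 27620*(-1/9857) + (130*(-5*(-8)))*(1/32646) = -27620/9857 + (130*40)*(1/32646) = -27620/9857 + 5200*(1/32646) = -27620/9857 + 2600/16323 = -425213060/160895811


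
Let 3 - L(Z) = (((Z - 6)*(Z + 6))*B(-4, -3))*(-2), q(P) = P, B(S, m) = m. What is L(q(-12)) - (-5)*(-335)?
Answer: -2320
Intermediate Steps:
L(Z) = 3 - 6*(-6 + Z)*(6 + Z) (L(Z) = 3 - ((Z - 6)*(Z + 6))*(-3)*(-2) = 3 - ((-6 + Z)*(6 + Z))*(-3)*(-2) = 3 - (-3*(-6 + Z)*(6 + Z))*(-2) = 3 - 6*(-6 + Z)*(6 + Z))
L(q(-12)) - (-5)*(-335) = (219 - 6*(-12)²) - (-5)*(-335) = (219 - 6*144) - 1*1675 = (219 - 864) - 1675 = -645 - 1675 = -2320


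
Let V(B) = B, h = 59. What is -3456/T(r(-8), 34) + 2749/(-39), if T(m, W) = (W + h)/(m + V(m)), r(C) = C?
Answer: 633629/1209 ≈ 524.09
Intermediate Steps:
T(m, W) = (59 + W)/(2*m) (T(m, W) = (W + 59)/(m + m) = (59 + W)/((2*m)) = (59 + W)*(1/(2*m)) = (59 + W)/(2*m))
-3456/T(r(-8), 34) + 2749/(-39) = -3456*(-16/(59 + 34)) + 2749/(-39) = -3456/((½)*(-⅛)*93) + 2749*(-1/39) = -3456/(-93/16) - 2749/39 = -3456*(-16/93) - 2749/39 = 18432/31 - 2749/39 = 633629/1209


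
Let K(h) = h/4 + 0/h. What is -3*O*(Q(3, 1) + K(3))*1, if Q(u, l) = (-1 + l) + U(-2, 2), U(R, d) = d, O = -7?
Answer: 231/4 ≈ 57.750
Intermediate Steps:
Q(u, l) = 1 + l (Q(u, l) = (-1 + l) + 2 = 1 + l)
K(h) = h/4 (K(h) = h*(¼) + 0 = h/4 + 0 = h/4)
-3*O*(Q(3, 1) + K(3))*1 = -(-21)*((1 + 1) + (¼)*3)*1 = -(-21)*(2 + ¾)*1 = -(-21)*(11/4)*1 = -(-21)*11/4 = -3*(-77/4) = 231/4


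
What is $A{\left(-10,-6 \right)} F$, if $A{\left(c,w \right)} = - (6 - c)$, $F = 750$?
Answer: $-12000$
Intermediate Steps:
$A{\left(c,w \right)} = -6 + c$
$A{\left(-10,-6 \right)} F = \left(-6 - 10\right) 750 = \left(-16\right) 750 = -12000$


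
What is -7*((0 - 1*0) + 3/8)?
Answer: -21/8 ≈ -2.6250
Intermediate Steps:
-7*((0 - 1*0) + 3/8) = -7*((0 + 0) + 3*(⅛)) = -7*(0 + 3/8) = -7*3/8 = -21/8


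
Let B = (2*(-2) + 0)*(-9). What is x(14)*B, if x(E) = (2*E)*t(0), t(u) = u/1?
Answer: 0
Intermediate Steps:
t(u) = u (t(u) = u*1 = u)
x(E) = 0 (x(E) = (2*E)*0 = 0)
B = 36 (B = (-4 + 0)*(-9) = -4*(-9) = 36)
x(14)*B = 0*36 = 0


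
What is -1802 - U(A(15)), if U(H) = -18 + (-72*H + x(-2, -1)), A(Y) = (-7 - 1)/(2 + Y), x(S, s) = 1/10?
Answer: -309057/170 ≈ -1818.0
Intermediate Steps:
x(S, s) = 1/10
A(Y) = -8/(2 + Y)
U(H) = -179/10 - 72*H (U(H) = -18 + (-72*H + 1/10) = -18 + (1/10 - 72*H) = -179/10 - 72*H)
-1802 - U(A(15)) = -1802 - (-179/10 - (-576)/(2 + 15)) = -1802 - (-179/10 - (-576)/17) = -1802 - (-179/10 - 72*(-8/17)) = -1802 - (-179/10 + 576/17) = -1802 - 1*2717/170 = -1802 - 2717/170 = -309057/170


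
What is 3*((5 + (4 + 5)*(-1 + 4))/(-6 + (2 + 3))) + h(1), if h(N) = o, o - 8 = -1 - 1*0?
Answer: -89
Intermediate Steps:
o = 7 (o = 8 + (-1 - 1*0) = 8 + (-1 + 0) = 8 - 1 = 7)
h(N) = 7
3*((5 + (4 + 5)*(-1 + 4))/(-6 + (2 + 3))) + h(1) = 3*((5 + (4 + 5)*(-1 + 4))/(-6 + (2 + 3))) + 7 = 3*((5 + 9*3)/(-6 + 5)) + 7 = 3*((5 + 27)/(-1)) + 7 = 3*(32*(-1)) + 7 = 3*(-32) + 7 = -96 + 7 = -89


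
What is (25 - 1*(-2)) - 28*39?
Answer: -1065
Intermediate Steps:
(25 - 1*(-2)) - 28*39 = (25 + 2) - 1092 = 27 - 1092 = -1065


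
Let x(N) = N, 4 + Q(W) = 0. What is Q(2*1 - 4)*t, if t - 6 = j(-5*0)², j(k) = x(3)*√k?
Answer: -24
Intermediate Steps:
Q(W) = -4 (Q(W) = -4 + 0 = -4)
j(k) = 3*√k
t = 6 (t = 6 + (3*√(-5*0))² = 6 + (3*√0)² = 6 + (3*0)² = 6 + 0² = 6 + 0 = 6)
Q(2*1 - 4)*t = -4*6 = -24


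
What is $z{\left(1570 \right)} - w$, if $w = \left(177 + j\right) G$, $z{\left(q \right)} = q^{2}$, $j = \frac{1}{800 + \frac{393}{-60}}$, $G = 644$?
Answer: $\frac{5329515664}{2267} \approx 2.3509 \cdot 10^{6}$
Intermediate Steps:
$j = \frac{20}{15869}$ ($j = \frac{1}{800 + 393 \left(- \frac{1}{60}\right)} = \frac{1}{800 - \frac{131}{20}} = \frac{1}{\frac{15869}{20}} = \frac{20}{15869} \approx 0.0012603$)
$w = \frac{258412636}{2267}$ ($w = \left(177 + \frac{20}{15869}\right) 644 = \frac{2808833}{15869} \cdot 644 = \frac{258412636}{2267} \approx 1.1399 \cdot 10^{5}$)
$z{\left(1570 \right)} - w = 1570^{2} - \frac{258412636}{2267} = 2464900 - \frac{258412636}{2267} = \frac{5329515664}{2267}$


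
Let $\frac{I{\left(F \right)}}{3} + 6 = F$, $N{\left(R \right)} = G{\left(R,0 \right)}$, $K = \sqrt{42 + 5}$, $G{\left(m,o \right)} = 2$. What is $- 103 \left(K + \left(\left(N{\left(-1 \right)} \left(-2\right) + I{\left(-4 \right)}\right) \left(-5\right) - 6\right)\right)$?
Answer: $-16892 - 103 \sqrt{47} \approx -17598.0$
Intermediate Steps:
$K = \sqrt{47} \approx 6.8557$
$N{\left(R \right)} = 2$
$I{\left(F \right)} = -18 + 3 F$
$- 103 \left(K + \left(\left(N{\left(-1 \right)} \left(-2\right) + I{\left(-4 \right)}\right) \left(-5\right) - 6\right)\right) = - 103 \left(\sqrt{47} - \left(6 - \left(2 \left(-2\right) + \left(-18 + 3 \left(-4\right)\right)\right) \left(-5\right)\right)\right) = - 103 \left(\sqrt{47} - \left(6 - \left(-4 - 30\right) \left(-5\right)\right)\right) = - 103 \left(\sqrt{47} - -164\right) = - 103 \left(\sqrt{47} + \left(170 - 6\right)\right) = - 103 \left(\sqrt{47} + 164\right) = - 103 \left(164 + \sqrt{47}\right) = -16892 - 103 \sqrt{47}$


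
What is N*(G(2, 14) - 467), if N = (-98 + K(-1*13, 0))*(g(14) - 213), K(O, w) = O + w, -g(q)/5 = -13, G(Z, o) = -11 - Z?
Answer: -7885440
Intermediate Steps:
g(q) = 65 (g(q) = -5*(-13) = 65)
N = 16428 (N = (-98 + (-1*13 + 0))*(65 - 213) = (-98 + (-13 + 0))*(-148) = (-98 - 13)*(-148) = -111*(-148) = 16428)
N*(G(2, 14) - 467) = 16428*((-11 - 1*2) - 467) = 16428*((-11 - 2) - 467) = 16428*(-13 - 467) = 16428*(-480) = -7885440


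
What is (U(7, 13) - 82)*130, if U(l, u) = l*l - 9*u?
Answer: -19500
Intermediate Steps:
U(l, u) = l² - 9*u
(U(7, 13) - 82)*130 = ((7² - 9*13) - 82)*130 = ((49 - 117) - 82)*130 = (-68 - 82)*130 = -150*130 = -19500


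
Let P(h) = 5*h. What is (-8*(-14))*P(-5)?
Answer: -2800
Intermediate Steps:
(-8*(-14))*P(-5) = (-8*(-14))*(5*(-5)) = 112*(-25) = -2800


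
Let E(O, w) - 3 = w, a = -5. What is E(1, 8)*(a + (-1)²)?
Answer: -44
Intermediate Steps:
E(O, w) = 3 + w
E(1, 8)*(a + (-1)²) = (3 + 8)*(-5 + (-1)²) = 11*(-5 + 1) = 11*(-4) = -44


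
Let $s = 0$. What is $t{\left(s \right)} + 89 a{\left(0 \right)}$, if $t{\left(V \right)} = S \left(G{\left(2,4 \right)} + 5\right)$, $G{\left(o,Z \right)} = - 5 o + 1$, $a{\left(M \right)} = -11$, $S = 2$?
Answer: $-987$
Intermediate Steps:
$G{\left(o,Z \right)} = 1 - 5 o$
$t{\left(V \right)} = -8$ ($t{\left(V \right)} = 2 \left(\left(1 - 10\right) + 5\right) = 2 \left(-9 + 5\right) = 2 \left(-4\right) = -8$)
$t{\left(s \right)} + 89 a{\left(0 \right)} = -8 + 89 \left(-11\right) = -8 - 979 = -987$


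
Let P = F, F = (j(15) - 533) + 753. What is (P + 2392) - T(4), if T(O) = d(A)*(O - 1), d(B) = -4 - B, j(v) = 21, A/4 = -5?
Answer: 2585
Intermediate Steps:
A = -20 (A = 4*(-5) = -20)
F = 241 (F = (21 - 533) + 753 = -512 + 753 = 241)
T(O) = -16 + 16*O (T(O) = (-4 - 1*(-20))*(O - 1) = (-4 + 20)*(-1 + O) = 16*(-1 + O) = -16 + 16*O)
P = 241
(P + 2392) - T(4) = (241 + 2392) - (-16 + 16*4) = 2633 - (-16 + 64) = 2633 - 1*48 = 2633 - 48 = 2585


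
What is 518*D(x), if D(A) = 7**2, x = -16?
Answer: 25382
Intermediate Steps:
D(A) = 49
518*D(x) = 518*49 = 25382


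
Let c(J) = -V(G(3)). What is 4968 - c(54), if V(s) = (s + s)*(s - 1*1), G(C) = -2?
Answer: 4980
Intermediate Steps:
V(s) = 2*s*(-1 + s) (V(s) = (2*s)*(s - 1) = (2*s)*(-1 + s) = 2*s*(-1 + s))
c(J) = -12 (c(J) = -2*(-2)*(-1 - 2) = -2*(-2)*(-3) = -1*12 = -12)
4968 - c(54) = 4968 - 1*(-12) = 4968 + 12 = 4980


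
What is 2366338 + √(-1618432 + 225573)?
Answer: 2366338 + I*√1392859 ≈ 2.3663e+6 + 1180.2*I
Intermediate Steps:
2366338 + √(-1618432 + 225573) = 2366338 + √(-1392859) = 2366338 + I*√1392859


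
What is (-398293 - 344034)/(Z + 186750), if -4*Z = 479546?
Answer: -1484654/133727 ≈ -11.102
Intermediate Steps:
Z = -239773/2 (Z = -¼*479546 = -239773/2 ≈ -1.1989e+5)
(-398293 - 344034)/(Z + 186750) = (-398293 - 344034)/(-239773/2 + 186750) = -742327/133727/2 = -742327*2/133727 = -1484654/133727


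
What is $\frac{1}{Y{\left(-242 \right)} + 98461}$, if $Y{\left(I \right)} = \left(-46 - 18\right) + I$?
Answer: $\frac{1}{98155} \approx 1.0188 \cdot 10^{-5}$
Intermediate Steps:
$Y{\left(I \right)} = -64 + I$
$\frac{1}{Y{\left(-242 \right)} + 98461} = \frac{1}{\left(-64 - 242\right) + 98461} = \frac{1}{-306 + 98461} = \frac{1}{98155}$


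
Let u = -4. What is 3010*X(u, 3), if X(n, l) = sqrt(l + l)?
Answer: 3010*sqrt(6) ≈ 7373.0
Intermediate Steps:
X(n, l) = sqrt(2)*sqrt(l) (X(n, l) = sqrt(2*l) = sqrt(2)*sqrt(l))
3010*X(u, 3) = 3010*(sqrt(2)*sqrt(3)) = 3010*sqrt(6)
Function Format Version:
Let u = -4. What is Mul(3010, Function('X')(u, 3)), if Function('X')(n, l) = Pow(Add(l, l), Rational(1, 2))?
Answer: Mul(3010, Pow(6, Rational(1, 2))) ≈ 7373.0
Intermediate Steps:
Function('X')(n, l) = Mul(Pow(2, Rational(1, 2)), Pow(l, Rational(1, 2))) (Function('X')(n, l) = Pow(Mul(2, l), Rational(1, 2)) = Mul(Pow(2, Rational(1, 2)), Pow(l, Rational(1, 2))))
Mul(3010, Function('X')(u, 3)) = Mul(3010, Mul(Pow(2, Rational(1, 2)), Pow(3, Rational(1, 2)))) = Mul(3010, Pow(6, Rational(1, 2)))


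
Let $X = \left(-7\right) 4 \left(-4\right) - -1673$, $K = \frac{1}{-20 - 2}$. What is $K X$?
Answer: $- \frac{1785}{22} \approx -81.136$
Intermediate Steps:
$K = - \frac{1}{22}$ ($K = \frac{1}{-22} = - \frac{1}{22} \approx -0.045455$)
$X = 1785$ ($X = \left(-28\right) \left(-4\right) + 1673 = 112 + 1673 = 1785$)
$K X = \left(- \frac{1}{22}\right) 1785 = - \frac{1785}{22}$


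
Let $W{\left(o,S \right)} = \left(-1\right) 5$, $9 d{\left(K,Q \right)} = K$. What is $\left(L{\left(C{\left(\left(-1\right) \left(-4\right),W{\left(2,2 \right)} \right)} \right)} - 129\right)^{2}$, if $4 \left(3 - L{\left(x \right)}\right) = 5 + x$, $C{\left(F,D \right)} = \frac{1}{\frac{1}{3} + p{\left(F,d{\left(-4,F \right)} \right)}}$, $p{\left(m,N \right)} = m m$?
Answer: $\frac{38887696}{2401} \approx 16196.0$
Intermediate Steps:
$d{\left(K,Q \right)} = \frac{K}{9}$
$p{\left(m,N \right)} = m^{2}$
$W{\left(o,S \right)} = -5$
$C{\left(F,D \right)} = \frac{1}{\frac{1}{3} + F^{2}}$
$L{\left(x \right)} = \frac{7}{4} - \frac{x}{4}$ ($L{\left(x \right)} = 3 - \frac{5 + x}{4} = 3 - \left(\frac{5}{4} + \frac{x}{4}\right) = \frac{7}{4} - \frac{x}{4}$)
$\left(L{\left(C{\left(\left(-1\right) \left(-4\right),W{\left(2,2 \right)} \right)} \right)} - 129\right)^{2} = \left(\left(\frac{7}{4} - \frac{3 \frac{1}{1 + 3 \left(\left(-1\right) \left(-4\right)\right)^{2}}}{4}\right) - 129\right)^{2} = \left(\left(\frac{7}{4} - \frac{3 \frac{1}{1 + 3 \cdot 4^{2}}}{4}\right) - 129\right)^{2} = \left(\left(\frac{7}{4} - \frac{3 \frac{1}{1 + 3 \cdot 16}}{4}\right) - 129\right)^{2} = \left(\left(\frac{7}{4} - \frac{3 \frac{1}{1 + 48}}{4}\right) - 129\right)^{2} = \left(\left(\frac{7}{4} - \frac{3 \cdot \frac{1}{49}}{4}\right) - 129\right)^{2} = \left(\left(\frac{7}{4} - \frac{3}{196}\right) - 129\right)^{2} = \left(\frac{85}{49} - 129\right)^{2} = \left(- \frac{6236}{49}\right)^{2} = \frac{38887696}{2401}$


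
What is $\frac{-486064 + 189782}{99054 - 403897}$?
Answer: $\frac{42326}{43549} \approx 0.97192$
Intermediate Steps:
$\frac{-486064 + 189782}{99054 - 403897} = - \frac{296282}{-304843} = \left(-296282\right) \left(- \frac{1}{304843}\right) = \frac{42326}{43549}$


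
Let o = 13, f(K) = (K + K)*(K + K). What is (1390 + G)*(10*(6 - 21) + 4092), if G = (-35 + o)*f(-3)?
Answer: 2357316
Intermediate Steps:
f(K) = 4*K² (f(K) = (2*K)*(2*K) = 4*K²)
G = -792 (G = (-35 + 13)*(4*(-3)²) = -88*9 = -22*36 = -792)
(1390 + G)*(10*(6 - 21) + 4092) = (1390 - 792)*(10*(6 - 21) + 4092) = 598*(10*(-15) + 4092) = 598*(-150 + 4092) = 598*3942 = 2357316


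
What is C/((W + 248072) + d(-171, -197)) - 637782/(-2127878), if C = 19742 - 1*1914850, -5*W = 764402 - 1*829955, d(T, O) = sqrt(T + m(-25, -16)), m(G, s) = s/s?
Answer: -12621587308111762051/1814450899024579041 + 47377700*I*sqrt(170)/1705408767819 ≈ -6.9561 + 0.00036222*I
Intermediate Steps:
m(G, s) = 1
d(T, O) = sqrt(1 + T) (d(T, O) = sqrt(T + 1) = sqrt(1 + T))
W = 65553/5 (W = -(764402 - 1*829955)/5 = -(764402 - 829955)/5 = -1/5*(-65553) = 65553/5 ≈ 13111.)
C = -1895108 (C = 19742 - 1914850 = -1895108)
C/((W + 248072) + d(-171, -197)) - 637782/(-2127878) = -1895108/((65553/5 + 248072) + sqrt(1 - 171)) - 637782/(-2127878) = -1895108/(1305913/5 + sqrt(-170)) - 637782*(-1/2127878) = -1895108/(1305913/5 + I*sqrt(170)) + 318891/1063939 = 318891/1063939 - 1895108/(1305913/5 + I*sqrt(170))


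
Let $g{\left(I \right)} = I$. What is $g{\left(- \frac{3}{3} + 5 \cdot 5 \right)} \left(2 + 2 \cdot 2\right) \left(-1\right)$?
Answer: $-144$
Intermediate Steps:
$g{\left(- \frac{3}{3} + 5 \cdot 5 \right)} \left(2 + 2 \cdot 2\right) \left(-1\right) = \left(- \frac{3}{3} + 5 \cdot 5\right) \left(2 + 2 \cdot 2\right) \left(-1\right) = \left(\left(-3\right) \frac{1}{3} + 25\right) \left(2 + 4\right) \left(-1\right) = \left(-1 + 25\right) 6 \left(-1\right) = 24 \cdot 6 \left(-1\right) = 144 \left(-1\right) = -144$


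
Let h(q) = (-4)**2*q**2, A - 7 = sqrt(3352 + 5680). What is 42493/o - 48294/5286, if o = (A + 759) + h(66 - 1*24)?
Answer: -2839594696331/370201075454 - 42493*sqrt(2258)/420205534 ≈ -7.6752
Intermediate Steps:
A = 7 + 2*sqrt(2258) (A = 7 + sqrt(3352 + 5680) = 7 + sqrt(9032) = 7 + 2*sqrt(2258) ≈ 102.04)
h(q) = 16*q**2
o = 28990 + 2*sqrt(2258) (o = ((7 + 2*sqrt(2258)) + 759) + 16*(66 - 1*24)**2 = (766 + 2*sqrt(2258)) + 16*(66 - 24)**2 = (766 + 2*sqrt(2258)) + 16*42**2 = (766 + 2*sqrt(2258)) + 16*1764 = (766 + 2*sqrt(2258)) + 28224 = 28990 + 2*sqrt(2258) ≈ 29085.)
42493/o - 48294/5286 = 42493/(28990 + 2*sqrt(2258)) - 48294/5286 = 42493/(28990 + 2*sqrt(2258)) - 48294*1/5286 = 42493/(28990 + 2*sqrt(2258)) - 8049/881 = -8049/881 + 42493/(28990 + 2*sqrt(2258))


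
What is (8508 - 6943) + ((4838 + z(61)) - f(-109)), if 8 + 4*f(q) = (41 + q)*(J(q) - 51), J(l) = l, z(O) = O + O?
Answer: 3807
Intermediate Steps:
z(O) = 2*O
f(q) = -2 + (-51 + q)*(41 + q)/4 (f(q) = -2 + ((41 + q)*(q - 51))/4 = -2 + ((41 + q)*(-51 + q))/4 = -2 + ((-51 + q)*(41 + q))/4 = -2 + (-51 + q)*(41 + q)/4)
(8508 - 6943) + ((4838 + z(61)) - f(-109)) = (8508 - 6943) + ((4838 + 2*61) - (-2099/4 - 5/2*(-109) + (¼)*(-109)²)) = 1565 + ((4838 + 122) - (-2099/4 + 545/2 + (¼)*11881)) = 1565 + (4960 - (-2099/4 + 545/2 + 11881/4)) = 1565 + (4960 - 1*2718) = 1565 + (4960 - 2718) = 1565 + 2242 = 3807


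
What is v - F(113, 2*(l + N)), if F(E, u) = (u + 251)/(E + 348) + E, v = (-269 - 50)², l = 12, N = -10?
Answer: 46859473/461 ≈ 1.0165e+5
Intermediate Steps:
v = 101761 (v = (-319)² = 101761)
F(E, u) = E + (251 + u)/(348 + E) (F(E, u) = (251 + u)/(348 + E) + E = E + (251 + u)/(348 + E))
v - F(113, 2*(l + N)) = 101761 - (251 + 2*(12 - 10) + 113² + 348*113)/(348 + 113) = 101761 - (251 + 2*2 + 12769 + 39324)/461 = 101761 - (251 + 4 + 12769 + 39324)/461 = 101761 - 52348/461 = 46859473/461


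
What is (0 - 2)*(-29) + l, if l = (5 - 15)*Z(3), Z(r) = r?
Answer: 28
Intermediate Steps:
l = -30 (l = (5 - 15)*3 = -10*3 = -30)
(0 - 2)*(-29) + l = (0 - 2)*(-29) - 30 = -2*(-29) - 30 = 58 - 30 = 28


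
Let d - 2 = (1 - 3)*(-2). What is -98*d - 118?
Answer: -706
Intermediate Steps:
d = 6 (d = 2 + (1 - 3)*(-2) = 2 - 2*(-2) = 2 + 4 = 6)
-98*d - 118 = -98*6 - 118 = -588 - 118 = -706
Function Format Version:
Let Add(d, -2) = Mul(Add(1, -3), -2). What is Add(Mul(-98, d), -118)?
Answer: -706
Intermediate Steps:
d = 6 (d = Add(2, Mul(Add(1, -3), -2)) = Add(2, Mul(-2, -2)) = Add(2, 4) = 6)
Add(Mul(-98, d), -118) = Add(Mul(-98, 6), -118) = Add(-588, -118) = -706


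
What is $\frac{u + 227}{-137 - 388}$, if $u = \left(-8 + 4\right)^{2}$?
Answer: $- \frac{81}{175} \approx -0.46286$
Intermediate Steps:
$u = 16$ ($u = \left(-4\right)^{2} = 16$)
$\frac{u + 227}{-137 - 388} = \frac{16 + 227}{-137 - 388} = \frac{243}{-525} = 243 \left(- \frac{1}{525}\right) = - \frac{81}{175}$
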